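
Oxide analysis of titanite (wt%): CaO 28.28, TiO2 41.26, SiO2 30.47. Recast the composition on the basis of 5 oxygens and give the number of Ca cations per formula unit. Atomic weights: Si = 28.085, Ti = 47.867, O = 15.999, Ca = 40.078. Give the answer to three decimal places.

0.988 Ca apfu

28.28 wt% CaO ÷ 56.077 g/mol = 0.50431 mol, giving 0.50431 Ca and 0.50431 O.
41.26 wt% TiO2 ÷ 79.865 g/mol = 0.51662 mol, giving 0.51662 Ti and 1.03324 O.
30.47 wt% SiO2 ÷ 60.083 g/mol = 0.50713 mol, giving 0.50713 Si and 1.01426 O.
Oxygen sums to 2.55181; scaling by 5/2.55181 = 1.95939 puts the formula on 5 O.
Ca: 0.50431 × 1.95939 = 0.988 atoms per formula unit.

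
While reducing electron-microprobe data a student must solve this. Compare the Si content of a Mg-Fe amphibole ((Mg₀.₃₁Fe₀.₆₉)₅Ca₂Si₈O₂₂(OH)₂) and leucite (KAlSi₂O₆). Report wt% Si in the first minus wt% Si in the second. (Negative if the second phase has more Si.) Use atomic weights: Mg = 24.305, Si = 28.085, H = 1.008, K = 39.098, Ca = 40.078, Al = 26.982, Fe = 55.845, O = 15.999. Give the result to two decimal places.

-1.35 percentage points

First mineral: 224.680 g Si in 921.166 g formula = 24.39 wt% Si.
Second mineral: 56.170 g Si in 218.244 g formula = 25.74 wt% Si.
24.39% − 25.74% gives a difference of -1.35 percentage points.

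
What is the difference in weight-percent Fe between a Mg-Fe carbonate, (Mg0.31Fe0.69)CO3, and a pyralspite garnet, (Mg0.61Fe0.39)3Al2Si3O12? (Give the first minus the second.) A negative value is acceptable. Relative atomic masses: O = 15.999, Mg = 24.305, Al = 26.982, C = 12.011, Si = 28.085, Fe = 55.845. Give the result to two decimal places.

M((Mg0.31Fe0.69)CO3) = 106.076 g/mol, so wt% Fe = 38.533/106.076 × 100 = 36.33%.
M((Mg0.61Fe0.39)3Al2Si3O12) = 440.024 g/mol, so wt% Fe = 65.339/440.024 × 100 = 14.85%.
36.33 − 14.85 = 21.48 pp.

21.48 percentage points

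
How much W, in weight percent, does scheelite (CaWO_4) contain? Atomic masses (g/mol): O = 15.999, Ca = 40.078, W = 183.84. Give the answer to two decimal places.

63.85 weight percent

M(CaWO_4) = 287.914 g/mol.
W contributes 1 × 183.84 = 183.840 g per mole.
183.840/287.914 = 0.6385 → 63.85%.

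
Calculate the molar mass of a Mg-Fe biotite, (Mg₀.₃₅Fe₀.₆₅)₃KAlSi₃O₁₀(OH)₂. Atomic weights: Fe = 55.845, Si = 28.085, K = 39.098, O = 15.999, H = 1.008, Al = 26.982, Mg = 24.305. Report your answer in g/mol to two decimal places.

The formula mass is the sum 1.05(24.305) + 1.95(55.845) + 1(39.098) + 1(26.982) + 3(28.085) + 12(15.999) + 2(1.008).

478.76 g/mol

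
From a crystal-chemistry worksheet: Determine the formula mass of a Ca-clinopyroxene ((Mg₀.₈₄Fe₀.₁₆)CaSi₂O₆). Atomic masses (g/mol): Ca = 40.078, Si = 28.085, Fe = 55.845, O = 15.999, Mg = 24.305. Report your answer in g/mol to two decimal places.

221.59 g/mol

The formula mass is the sum 0.84(24.305) + 0.16(55.845) + 1(40.078) + 2(28.085) + 6(15.999).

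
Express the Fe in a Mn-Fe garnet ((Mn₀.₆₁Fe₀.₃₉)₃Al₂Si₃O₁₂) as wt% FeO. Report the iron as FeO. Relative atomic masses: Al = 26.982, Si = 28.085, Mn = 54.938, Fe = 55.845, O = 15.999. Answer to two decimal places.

Formula mass = 496.082 g/mol.
1.17 Fe → 1.1700 mol FeO per formula unit; M(FeO) = 71.844, so FeO mass = 84.057 g.
84.057/496.082 × 100 = 16.94 wt%.

16.94 wt%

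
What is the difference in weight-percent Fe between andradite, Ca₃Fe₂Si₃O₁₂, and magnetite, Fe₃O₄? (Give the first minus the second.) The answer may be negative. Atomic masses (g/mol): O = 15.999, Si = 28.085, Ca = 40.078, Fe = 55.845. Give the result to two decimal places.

First mineral: 111.690 g Fe in 508.167 g formula = 21.98 wt% Fe.
Second mineral: 167.535 g Fe in 231.531 g formula = 72.36 wt% Fe.
21.98% − 72.36% gives a difference of -50.38 percentage points.

-50.38 percentage points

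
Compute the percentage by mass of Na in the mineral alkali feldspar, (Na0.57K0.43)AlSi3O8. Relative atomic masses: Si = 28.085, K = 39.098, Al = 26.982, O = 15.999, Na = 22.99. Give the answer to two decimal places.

Molar mass of (Na0.57K0.43)AlSi3O8: 0.57·22.99 + 0.43·39.098 + 1·26.982 + 3·28.085 + 8·15.999 = 269.145 g/mol.
Mass of Na per formula unit: 0.57 × 22.99 = 13.104 g.
Weight fraction Na = 13.104 / 269.145 = 0.0487.

4.87 mass %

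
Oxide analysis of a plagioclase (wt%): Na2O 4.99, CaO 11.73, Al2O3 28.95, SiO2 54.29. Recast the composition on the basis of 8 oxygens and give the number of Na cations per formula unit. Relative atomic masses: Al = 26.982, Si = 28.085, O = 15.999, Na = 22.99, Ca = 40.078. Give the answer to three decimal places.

0.437 Na apfu

Na2O: 4.99/61.979 = 0.08051 mol → 0.16102 mol Na, 0.08051 mol O.
CaO: 11.73/56.077 = 0.20918 mol → 0.20918 mol Ca, 0.20918 mol O.
Al2O3: 28.95/101.961 = 0.28393 mol → 0.56786 mol Al, 0.85179 mol O.
SiO2: 54.29/60.083 = 0.90358 mol → 0.90358 mol Si, 1.80716 mol O.
Total oxygen = 2.94864 mol. Normalization factor = 8/2.94864 = 2.71312.
Na per 8 O = 0.16102 × 2.71312 = 0.437.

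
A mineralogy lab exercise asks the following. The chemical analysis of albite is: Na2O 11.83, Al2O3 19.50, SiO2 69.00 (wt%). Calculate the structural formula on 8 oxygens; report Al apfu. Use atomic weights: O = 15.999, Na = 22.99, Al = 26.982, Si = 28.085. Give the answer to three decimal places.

Na2O: 11.83/61.979 = 0.19087 mol → 0.38174 mol Na, 0.19087 mol O.
Al2O3: 19.50/101.961 = 0.19125 mol → 0.38250 mol Al, 0.57375 mol O.
SiO2: 69.00/60.083 = 1.14841 mol → 1.14841 mol Si, 2.29682 mol O.
Total oxygen = 3.06144 mol. Normalization factor = 8/3.06144 = 2.61315.
Al per 8 O = 0.38250 × 2.61315 = 1.000.

1.000 Al apfu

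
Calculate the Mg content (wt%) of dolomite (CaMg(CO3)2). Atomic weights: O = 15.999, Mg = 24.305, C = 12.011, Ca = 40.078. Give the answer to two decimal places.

13.18 wt%

Formula mass = 1·40.078 + 1·24.305 + 2·12.011 + 6·15.999 = 184.399 g/mol, of which 24.305 g is Mg.
So Mg makes up 24.305/184.399 = 0.1318 of the mass, i.e. 13.18%.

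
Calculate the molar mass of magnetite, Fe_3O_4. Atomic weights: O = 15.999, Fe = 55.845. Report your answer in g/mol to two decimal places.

231.53 g/mol

M = 3×55.845 + 4×15.999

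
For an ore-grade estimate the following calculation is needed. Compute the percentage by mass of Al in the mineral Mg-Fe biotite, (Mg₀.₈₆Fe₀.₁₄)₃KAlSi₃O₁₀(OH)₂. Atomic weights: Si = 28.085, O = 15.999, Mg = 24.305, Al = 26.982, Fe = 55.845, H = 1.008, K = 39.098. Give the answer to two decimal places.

Molar mass of (Mg₀.₈₆Fe₀.₁₄)₃KAlSi₃O₁₀(OH)₂: 2.58·24.305 + 0.42·55.845 + 1·39.098 + 1·26.982 + 3·28.085 + 12·15.999 + 2·1.008 = 430.501 g/mol.
Mass of Al per formula unit: 1 × 26.982 = 26.982 g.
Weight fraction Al = 26.982 / 430.501 = 0.0627.

6.27 weight percent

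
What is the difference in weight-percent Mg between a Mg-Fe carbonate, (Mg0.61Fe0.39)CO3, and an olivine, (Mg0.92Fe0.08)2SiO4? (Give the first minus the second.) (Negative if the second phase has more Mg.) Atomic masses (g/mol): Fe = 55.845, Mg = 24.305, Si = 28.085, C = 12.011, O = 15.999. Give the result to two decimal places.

-15.34 percentage points

First mineral: 14.826 g Mg in 96.614 g formula = 15.35 wt% Mg.
Second mineral: 44.721 g Mg in 145.737 g formula = 30.69 wt% Mg.
15.35% − 30.69% gives a difference of -15.34 percentage points.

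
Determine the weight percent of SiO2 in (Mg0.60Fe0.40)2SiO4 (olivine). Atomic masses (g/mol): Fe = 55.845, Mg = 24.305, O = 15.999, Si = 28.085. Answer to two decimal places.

36.21 wt%

Formula mass = 165.923 g/mol.
1 Si → 1.0000 mol SiO2 per formula unit; M(SiO2) = 60.083, so SiO2 mass = 60.083 g.
60.083/165.923 × 100 = 36.21 wt%.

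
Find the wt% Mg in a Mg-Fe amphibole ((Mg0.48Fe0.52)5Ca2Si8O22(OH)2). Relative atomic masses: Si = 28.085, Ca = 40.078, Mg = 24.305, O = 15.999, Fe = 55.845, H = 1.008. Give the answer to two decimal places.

6.52 wt%

M((Mg0.48Fe0.52)5Ca2Si8O22(OH)2) = 894.357 g/mol.
Mg contributes 2.40 × 24.305 = 58.332 g per mole.
58.332/894.357 = 0.0652 → 6.52%.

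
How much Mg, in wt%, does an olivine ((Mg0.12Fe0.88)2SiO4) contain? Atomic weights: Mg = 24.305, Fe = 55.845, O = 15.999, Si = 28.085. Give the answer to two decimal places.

Formula mass = 0.24×24.305 + 1.76×55.845 + 1×28.085 + 4×15.999 = 196.201 g/mol, of which 5.833 g is Mg.
So Mg makes up 5.833/196.201 = 0.0297 of the mass, i.e. 2.97%.

2.97 wt%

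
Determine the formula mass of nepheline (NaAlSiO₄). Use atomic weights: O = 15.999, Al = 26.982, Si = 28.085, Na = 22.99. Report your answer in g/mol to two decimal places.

M = 1×22.99 + 1×26.982 + 1×28.085 + 4×15.999

142.05 g/mol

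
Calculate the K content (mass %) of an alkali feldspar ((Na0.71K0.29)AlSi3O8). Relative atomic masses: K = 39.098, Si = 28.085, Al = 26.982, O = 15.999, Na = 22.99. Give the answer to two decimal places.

Formula mass = 0.71×22.99 + 0.29×39.098 + 1×26.982 + 3×28.085 + 8×15.999 = 266.890 g/mol, of which 11.338 g is K.
So K makes up 11.338/266.890 = 0.0425 of the mass, i.e. 4.25%.

4.25 mass %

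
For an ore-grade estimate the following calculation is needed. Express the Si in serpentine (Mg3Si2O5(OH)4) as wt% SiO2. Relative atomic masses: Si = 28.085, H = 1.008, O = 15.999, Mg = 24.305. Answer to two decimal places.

43.36 wt%

Formula mass = 277.108 g/mol.
2 Si → 2.0000 mol SiO2 per formula unit; M(SiO2) = 60.083, so SiO2 mass = 120.166 g.
120.166/277.108 × 100 = 43.36 wt%.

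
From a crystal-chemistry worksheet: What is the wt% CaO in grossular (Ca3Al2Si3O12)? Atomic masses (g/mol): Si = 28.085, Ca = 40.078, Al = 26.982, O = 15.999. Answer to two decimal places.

37.35 wt%

Formula mass = 450.441 g/mol.
3 Ca → 3.0000 mol CaO per formula unit; M(CaO) = 56.077, so CaO mass = 168.231 g.
168.231/450.441 × 100 = 37.35 wt%.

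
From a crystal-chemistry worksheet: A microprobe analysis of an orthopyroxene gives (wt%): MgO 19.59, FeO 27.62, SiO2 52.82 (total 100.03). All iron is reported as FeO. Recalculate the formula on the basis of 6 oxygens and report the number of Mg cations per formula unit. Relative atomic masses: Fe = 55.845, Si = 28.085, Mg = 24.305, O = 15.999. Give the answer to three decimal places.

1.109 Mg apfu

19.59 wt% MgO ÷ 40.304 g/mol = 0.48606 mol, giving 0.48606 Mg and 0.48606 O.
27.62 wt% FeO ÷ 71.844 g/mol = 0.38444 mol, giving 0.38444 Fe and 0.38444 O.
52.82 wt% SiO2 ÷ 60.083 g/mol = 0.87912 mol, giving 0.87912 Si and 1.75824 O.
Oxygen sums to 2.62874; scaling by 6/2.62874 = 2.28246 puts the formula on 6 O.
Mg: 0.48606 × 2.28246 = 1.109 atoms per formula unit.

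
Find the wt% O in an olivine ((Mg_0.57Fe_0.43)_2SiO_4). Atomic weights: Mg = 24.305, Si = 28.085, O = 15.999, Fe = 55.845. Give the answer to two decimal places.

38.13 wt%

Molar mass of (Mg_0.57Fe_0.43)_2SiO_4: 1.14×24.305 + 0.86×55.845 + 1×28.085 + 4×15.999 = 167.815 g/mol.
Mass of O per formula unit: 4 × 15.999 = 63.996 g.
Weight fraction O = 63.996 / 167.815 = 0.3813.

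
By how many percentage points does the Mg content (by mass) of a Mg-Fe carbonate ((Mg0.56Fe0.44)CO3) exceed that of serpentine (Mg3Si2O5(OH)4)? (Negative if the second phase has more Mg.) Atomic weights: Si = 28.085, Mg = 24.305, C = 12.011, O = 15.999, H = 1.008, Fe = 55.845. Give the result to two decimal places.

-12.45 percentage points

First mineral: 13.611 g Mg in 98.191 g formula = 13.86 wt% Mg.
Second mineral: 72.915 g Mg in 277.108 g formula = 26.31 wt% Mg.
13.86% − 26.31% gives a difference of -12.45 percentage points.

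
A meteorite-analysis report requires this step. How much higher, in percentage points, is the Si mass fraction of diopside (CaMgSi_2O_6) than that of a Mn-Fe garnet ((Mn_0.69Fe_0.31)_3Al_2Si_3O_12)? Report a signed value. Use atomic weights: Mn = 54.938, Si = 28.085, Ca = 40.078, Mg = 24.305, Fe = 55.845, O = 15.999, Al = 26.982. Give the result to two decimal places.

Si in CaMgSi_2O_6: molar mass 216.547 g/mol; 2×28.085 = 56.170 g → 25.94 wt%.
Si in (Mn_0.69Fe_0.31)_3Al_2Si_3O_12: molar mass 495.865 g/mol; 3×28.085 = 84.255 g → 16.99 wt%.
Difference = 25.94 − 16.99 = 8.95 percentage points.

8.95 percentage points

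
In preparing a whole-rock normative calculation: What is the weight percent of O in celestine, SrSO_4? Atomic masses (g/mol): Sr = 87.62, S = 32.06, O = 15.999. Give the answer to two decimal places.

M(SrSO_4) = 183.676 g/mol.
O contributes 4 × 15.999 = 63.996 g per mole.
63.996/183.676 = 0.3484 → 34.84%.

34.84 mass %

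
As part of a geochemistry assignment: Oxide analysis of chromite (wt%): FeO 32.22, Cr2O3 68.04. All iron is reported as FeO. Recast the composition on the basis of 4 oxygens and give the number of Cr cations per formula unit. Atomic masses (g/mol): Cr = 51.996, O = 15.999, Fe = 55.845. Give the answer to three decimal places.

1.999 Cr apfu

FeO (M=71.844): mol = 0.44847; Fe = 0.44847, O = 0.44847.
Cr2O3 (M=151.989): mol = 0.44766; Cr = 0.89532, O = 1.34298.
ΣO = 1.79145; factor = 4/ΣO = 2.23283.
Cr apfu = 0.89532 × 2.23283 = 1.999.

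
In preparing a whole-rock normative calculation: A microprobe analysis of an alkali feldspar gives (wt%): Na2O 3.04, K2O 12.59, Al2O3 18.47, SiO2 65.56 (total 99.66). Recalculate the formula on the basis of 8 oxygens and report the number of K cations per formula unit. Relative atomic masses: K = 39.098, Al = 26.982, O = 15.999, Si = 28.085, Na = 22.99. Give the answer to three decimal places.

3.04 wt% Na2O ÷ 61.979 g/mol = 0.04905 mol, giving 0.09810 Na and 0.04905 O.
12.59 wt% K2O ÷ 94.195 g/mol = 0.13366 mol, giving 0.26732 K and 0.13366 O.
18.47 wt% Al2O3 ÷ 101.961 g/mol = 0.18115 mol, giving 0.36230 Al and 0.54345 O.
65.56 wt% SiO2 ÷ 60.083 g/mol = 1.09116 mol, giving 1.09116 Si and 2.18232 O.
Oxygen sums to 2.90848; scaling by 8/2.90848 = 2.75058 puts the formula on 8 O.
K: 0.26732 × 2.75058 = 0.735 atoms per formula unit.

0.735 K apfu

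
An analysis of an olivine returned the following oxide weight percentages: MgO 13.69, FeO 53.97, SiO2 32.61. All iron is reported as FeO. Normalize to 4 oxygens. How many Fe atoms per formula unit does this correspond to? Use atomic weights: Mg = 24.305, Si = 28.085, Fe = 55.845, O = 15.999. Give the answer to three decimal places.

1.381 Fe apfu

13.69 wt% MgO ÷ 40.304 g/mol = 0.33967 mol, giving 0.33967 Mg and 0.33967 O.
53.97 wt% FeO ÷ 71.844 g/mol = 0.75121 mol, giving 0.75121 Fe and 0.75121 O.
32.61 wt% SiO2 ÷ 60.083 g/mol = 0.54275 mol, giving 0.54275 Si and 1.08550 O.
Oxygen sums to 2.17638; scaling by 4/2.17638 = 1.83791 puts the formula on 4 O.
Fe: 0.75121 × 1.83791 = 1.381 atoms per formula unit.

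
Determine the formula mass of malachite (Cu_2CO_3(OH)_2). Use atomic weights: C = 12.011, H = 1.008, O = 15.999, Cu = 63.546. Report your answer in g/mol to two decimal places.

M = 2*63.546 + 1*12.011 + 5*15.999 + 2*1.008

221.11 g/mol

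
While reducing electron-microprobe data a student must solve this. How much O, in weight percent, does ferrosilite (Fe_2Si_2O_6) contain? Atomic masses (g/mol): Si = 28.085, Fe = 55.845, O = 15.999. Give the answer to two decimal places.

Formula mass = 2*55.845 + 2*28.085 + 6*15.999 = 263.854 g/mol, of which 95.994 g is O.
So O makes up 95.994/263.854 = 0.3638 of the mass, i.e. 36.38%.

36.38 weight percent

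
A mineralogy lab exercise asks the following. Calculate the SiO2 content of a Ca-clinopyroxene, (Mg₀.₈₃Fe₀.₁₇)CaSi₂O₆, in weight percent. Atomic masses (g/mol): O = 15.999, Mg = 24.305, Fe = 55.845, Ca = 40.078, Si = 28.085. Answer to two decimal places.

54.15 wt%

Molar mass of (Mg₀.₈₃Fe₀.₁₇)CaSi₂O₆ = 0.83*24.305 + 0.17*55.845 + 1*40.078 + 2*28.085 + 6*15.999 = 221.909 g/mol.
Each formula unit contains 2 Si, equivalent to 2/1 = 2.0000 mol SiO2.
M(SiO2) = 1×28.085 + 2×15.999 = 60.083 g/mol.
Mass of SiO2 per formula unit = 2.0000 × 60.083 = 120.166 g.
SiO2 wt% = 120.166 / 221.909 × 100 = 54.15%.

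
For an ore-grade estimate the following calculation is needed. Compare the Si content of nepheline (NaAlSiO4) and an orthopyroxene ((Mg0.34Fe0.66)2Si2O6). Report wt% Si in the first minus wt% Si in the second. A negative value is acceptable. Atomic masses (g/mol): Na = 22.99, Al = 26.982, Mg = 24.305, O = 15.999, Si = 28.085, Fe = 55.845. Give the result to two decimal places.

Si in NaAlSiO4: molar mass 142.053 g/mol; 1×28.085 = 28.085 g → 19.77 wt%.
Si in (Mg0.34Fe0.66)2Si2O6: molar mass 242.407 g/mol; 2×28.085 = 56.170 g → 23.17 wt%.
Difference = 19.77 − 23.17 = -3.40 percentage points.

-3.40 percentage points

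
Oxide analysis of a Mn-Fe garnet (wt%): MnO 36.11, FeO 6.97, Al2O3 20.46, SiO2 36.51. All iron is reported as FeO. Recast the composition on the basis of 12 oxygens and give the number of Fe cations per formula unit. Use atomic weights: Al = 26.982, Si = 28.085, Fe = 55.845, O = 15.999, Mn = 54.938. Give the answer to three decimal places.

0.480 Fe apfu

MnO (M=70.937): mol = 0.50904; Mn = 0.50904, O = 0.50904.
FeO (M=71.844): mol = 0.09702; Fe = 0.09702, O = 0.09702.
Al2O3 (M=101.961): mol = 0.20066; Al = 0.40132, O = 0.60198.
SiO2 (M=60.083): mol = 0.60766; Si = 0.60766, O = 1.21532.
ΣO = 2.42336; factor = 12/ΣO = 4.95180.
Fe apfu = 0.09702 × 4.95180 = 0.480.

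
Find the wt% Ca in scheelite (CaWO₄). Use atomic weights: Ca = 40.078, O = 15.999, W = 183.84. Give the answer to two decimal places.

13.92 weight percent

Formula mass = 1×40.078 + 1×183.84 + 4×15.999 = 287.914 g/mol, of which 40.078 g is Ca.
So Ca makes up 40.078/287.914 = 0.1392 of the mass, i.e. 13.92%.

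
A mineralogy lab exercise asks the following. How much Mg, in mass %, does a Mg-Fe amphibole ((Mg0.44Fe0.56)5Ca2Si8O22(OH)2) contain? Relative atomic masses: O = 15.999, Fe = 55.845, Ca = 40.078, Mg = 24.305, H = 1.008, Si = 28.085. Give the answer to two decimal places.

M((Mg0.44Fe0.56)5Ca2Si8O22(OH)2) = 900.665 g/mol.
Mg contributes 2.20 × 24.305 = 53.471 g per mole.
53.471/900.665 = 0.0594 → 5.94%.

5.94 mass %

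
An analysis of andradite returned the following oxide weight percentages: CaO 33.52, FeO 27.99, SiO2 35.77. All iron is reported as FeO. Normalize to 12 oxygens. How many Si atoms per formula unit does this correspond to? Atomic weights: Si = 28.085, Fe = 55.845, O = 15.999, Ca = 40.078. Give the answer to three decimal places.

3.280 Si apfu

CaO (M=56.077): mol = 0.59775; Ca = 0.59775, O = 0.59775.
FeO (M=71.844): mol = 0.38959; Fe = 0.38959, O = 0.38959.
SiO2 (M=60.083): mol = 0.59534; Si = 0.59534, O = 1.19068.
ΣO = 2.17802; factor = 12/ΣO = 5.50959.
Si apfu = 0.59534 × 5.50959 = 3.280.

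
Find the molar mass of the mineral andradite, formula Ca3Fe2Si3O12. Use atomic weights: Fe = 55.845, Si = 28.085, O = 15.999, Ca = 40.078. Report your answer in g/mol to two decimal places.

508.17 g/mol

Ca: 3 × 40.078 = 120.2340
Fe: 2 × 55.845 = 111.6900
Si: 3 × 28.085 = 84.2550
O: 12 × 15.999 = 191.9880
Summing the contributions gives the formula mass.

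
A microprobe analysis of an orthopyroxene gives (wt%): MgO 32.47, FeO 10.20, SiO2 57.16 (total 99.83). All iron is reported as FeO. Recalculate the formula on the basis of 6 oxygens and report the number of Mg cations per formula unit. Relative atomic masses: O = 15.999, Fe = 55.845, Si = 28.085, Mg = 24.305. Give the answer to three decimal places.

1.696 Mg apfu

MgO: 32.47/40.304 = 0.80563 mol → 0.80563 mol Mg, 0.80563 mol O.
FeO: 10.20/71.844 = 0.14197 mol → 0.14197 mol Fe, 0.14197 mol O.
SiO2: 57.16/60.083 = 0.95135 mol → 0.95135 mol Si, 1.90270 mol O.
Total oxygen = 2.85030 mol. Normalization factor = 6/2.85030 = 2.10504.
Mg per 6 O = 0.80563 × 2.10504 = 1.696.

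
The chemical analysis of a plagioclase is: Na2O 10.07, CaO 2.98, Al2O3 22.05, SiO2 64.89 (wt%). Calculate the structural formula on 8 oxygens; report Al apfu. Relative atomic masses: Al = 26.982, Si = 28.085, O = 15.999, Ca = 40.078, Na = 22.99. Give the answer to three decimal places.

1.144 Al apfu

Na2O: 10.07/61.979 = 0.16247 mol → 0.32494 mol Na, 0.16247 mol O.
CaO: 2.98/56.077 = 0.05314 mol → 0.05314 mol Ca, 0.05314 mol O.
Al2O3: 22.05/101.961 = 0.21626 mol → 0.43252 mol Al, 0.64878 mol O.
SiO2: 64.89/60.083 = 1.08001 mol → 1.08001 mol Si, 2.16002 mol O.
Total oxygen = 3.02441 mol. Normalization factor = 8/3.02441 = 2.64514.
Al per 8 O = 0.43252 × 2.64514 = 1.144.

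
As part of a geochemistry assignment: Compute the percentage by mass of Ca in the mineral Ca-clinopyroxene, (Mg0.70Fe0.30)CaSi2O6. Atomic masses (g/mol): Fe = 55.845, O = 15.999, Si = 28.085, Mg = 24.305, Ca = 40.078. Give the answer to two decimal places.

17.73 weight percent

M((Mg0.70Fe0.30)CaSi2O6) = 226.009 g/mol.
Ca contributes 1 × 40.078 = 40.078 g per mole.
40.078/226.009 = 0.1773 → 17.73%.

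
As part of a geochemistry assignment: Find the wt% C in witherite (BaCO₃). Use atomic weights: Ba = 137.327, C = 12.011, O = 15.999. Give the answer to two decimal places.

6.09 wt%

Molar mass of BaCO₃: 1·137.327 + 1·12.011 + 3·15.999 = 197.335 g/mol.
Mass of C per formula unit: 1 × 12.011 = 12.011 g.
Weight fraction C = 12.011 / 197.335 = 0.0609.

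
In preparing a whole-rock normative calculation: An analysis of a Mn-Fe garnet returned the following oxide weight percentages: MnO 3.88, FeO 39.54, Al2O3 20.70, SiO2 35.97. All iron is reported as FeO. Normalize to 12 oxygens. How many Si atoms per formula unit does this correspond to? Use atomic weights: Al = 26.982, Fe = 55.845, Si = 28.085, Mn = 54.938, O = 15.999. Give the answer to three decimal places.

MnO (M=70.937): mol = 0.05470; Mn = 0.05470, O = 0.05470.
FeO (M=71.844): mol = 0.55036; Fe = 0.55036, O = 0.55036.
Al2O3 (M=101.961): mol = 0.20302; Al = 0.40604, O = 0.60906.
SiO2 (M=60.083): mol = 0.59867; Si = 0.59867, O = 1.19734.
ΣO = 2.41146; factor = 12/ΣO = 4.97624.
Si apfu = 0.59867 × 4.97624 = 2.979.

2.979 Si apfu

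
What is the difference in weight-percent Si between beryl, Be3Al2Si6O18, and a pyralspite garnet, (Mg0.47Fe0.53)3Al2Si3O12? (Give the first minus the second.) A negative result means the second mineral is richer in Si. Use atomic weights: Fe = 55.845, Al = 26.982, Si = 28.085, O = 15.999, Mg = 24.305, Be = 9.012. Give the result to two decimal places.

Si in Be3Al2Si6O18: molar mass 537.492 g/mol; 6×28.085 = 168.510 g → 31.35 wt%.
Si in (Mg0.47Fe0.53)3Al2Si3O12: molar mass 453.271 g/mol; 3×28.085 = 84.255 g → 18.59 wt%.
Difference = 31.35 − 18.59 = 12.76 percentage points.

12.76 percentage points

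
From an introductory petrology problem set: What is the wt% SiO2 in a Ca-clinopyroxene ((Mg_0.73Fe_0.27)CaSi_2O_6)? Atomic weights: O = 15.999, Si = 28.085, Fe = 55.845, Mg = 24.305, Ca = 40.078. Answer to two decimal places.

Formula mass = 225.063 g/mol.
2 Si → 2.0000 mol SiO2 per formula unit; M(SiO2) = 60.083, so SiO2 mass = 120.166 g.
120.166/225.063 × 100 = 53.39 wt%.

53.39 wt%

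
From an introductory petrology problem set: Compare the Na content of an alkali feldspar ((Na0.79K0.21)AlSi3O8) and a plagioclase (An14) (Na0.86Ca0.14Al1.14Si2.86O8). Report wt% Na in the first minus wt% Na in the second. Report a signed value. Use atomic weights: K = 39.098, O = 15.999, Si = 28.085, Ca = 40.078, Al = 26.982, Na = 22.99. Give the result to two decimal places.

-0.64 percentage points

Na in (Na0.79K0.21)AlSi3O8: molar mass 265.602 g/mol; 0.79×22.99 = 18.162 g → 6.84 wt%.
Na in Na0.86Ca0.14Al1.14Si2.86O8: molar mass 264.457 g/mol; 0.86×22.99 = 19.771 g → 7.48 wt%.
Difference = 6.84 − 7.48 = -0.64 percentage points.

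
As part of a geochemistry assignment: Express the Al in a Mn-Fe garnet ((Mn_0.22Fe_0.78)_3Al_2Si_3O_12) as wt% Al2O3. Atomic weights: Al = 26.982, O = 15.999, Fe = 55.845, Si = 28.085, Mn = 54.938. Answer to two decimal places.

20.51 wt%

Formula mass = 497.143 g/mol.
2 Al → 1.0000 mol Al2O3 per formula unit; M(Al2O3) = 101.961, so Al2O3 mass = 101.961 g.
101.961/497.143 × 100 = 20.51 wt%.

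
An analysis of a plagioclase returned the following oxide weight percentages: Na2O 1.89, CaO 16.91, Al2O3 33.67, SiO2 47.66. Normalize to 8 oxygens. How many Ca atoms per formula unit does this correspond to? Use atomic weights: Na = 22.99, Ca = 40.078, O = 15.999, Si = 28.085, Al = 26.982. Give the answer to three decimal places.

0.829 Ca apfu

Na2O: 1.89/61.979 = 0.03049 mol → 0.06098 mol Na, 0.03049 mol O.
CaO: 16.91/56.077 = 0.30155 mol → 0.30155 mol Ca, 0.30155 mol O.
Al2O3: 33.67/101.961 = 0.33022 mol → 0.66044 mol Al, 0.99066 mol O.
SiO2: 47.66/60.083 = 0.79324 mol → 0.79324 mol Si, 1.58648 mol O.
Total oxygen = 2.90918 mol. Normalization factor = 8/2.90918 = 2.74992.
Ca per 8 O = 0.30155 × 2.74992 = 0.829.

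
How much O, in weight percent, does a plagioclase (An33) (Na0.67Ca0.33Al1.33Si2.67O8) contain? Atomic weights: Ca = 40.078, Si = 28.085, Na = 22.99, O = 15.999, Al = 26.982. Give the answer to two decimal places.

Molar mass of Na0.67Ca0.33Al1.33Si2.67O8: 0.67×22.99 + 0.33×40.078 + 1.33×26.982 + 2.67×28.085 + 8×15.999 = 267.494 g/mol.
Mass of O per formula unit: 8 × 15.999 = 127.992 g.
Weight fraction O = 127.992 / 267.494 = 0.4785.

47.85 weight percent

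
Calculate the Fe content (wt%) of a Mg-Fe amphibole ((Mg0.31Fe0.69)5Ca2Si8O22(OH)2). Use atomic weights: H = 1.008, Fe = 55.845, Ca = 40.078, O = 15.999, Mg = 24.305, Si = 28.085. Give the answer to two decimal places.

20.92 wt%

M((Mg0.31Fe0.69)5Ca2Si8O22(OH)2) = 921.166 g/mol.
Fe contributes 3.45 × 55.845 = 192.665 g per mole.
192.665/921.166 = 0.2092 → 20.92%.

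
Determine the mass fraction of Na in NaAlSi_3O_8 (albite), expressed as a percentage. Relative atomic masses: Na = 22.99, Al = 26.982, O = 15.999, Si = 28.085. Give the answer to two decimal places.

Molar mass of NaAlSi_3O_8: 1×22.99 + 1×26.982 + 3×28.085 + 8×15.999 = 262.219 g/mol.
Mass of Na per formula unit: 1 × 22.99 = 22.990 g.
Weight fraction Na = 22.990 / 262.219 = 0.0877.

8.77 weight percent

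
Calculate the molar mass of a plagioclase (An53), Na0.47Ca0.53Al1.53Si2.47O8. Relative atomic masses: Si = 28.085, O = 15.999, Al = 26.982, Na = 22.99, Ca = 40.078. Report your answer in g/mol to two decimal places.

M = 0.47×22.99 + 0.53×40.078 + 1.53×26.982 + 2.47×28.085 + 8×15.999

270.69 g/mol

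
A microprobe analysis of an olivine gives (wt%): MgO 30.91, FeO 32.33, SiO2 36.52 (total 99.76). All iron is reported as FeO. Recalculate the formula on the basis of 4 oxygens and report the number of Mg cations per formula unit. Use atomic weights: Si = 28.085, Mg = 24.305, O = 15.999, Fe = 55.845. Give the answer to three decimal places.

1.261 Mg apfu

MgO (M=40.304): mol = 0.76692; Mg = 0.76692, O = 0.76692.
FeO (M=71.844): mol = 0.45000; Fe = 0.45000, O = 0.45000.
SiO2 (M=60.083): mol = 0.60783; Si = 0.60783, O = 1.21566.
ΣO = 2.43258; factor = 4/ΣO = 1.64434.
Mg apfu = 0.76692 × 1.64434 = 1.261.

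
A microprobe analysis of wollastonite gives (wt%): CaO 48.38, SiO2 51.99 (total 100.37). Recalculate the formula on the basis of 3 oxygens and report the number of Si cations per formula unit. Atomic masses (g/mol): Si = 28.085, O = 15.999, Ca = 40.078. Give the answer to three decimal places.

CaO (M=56.077): mol = 0.86274; Ca = 0.86274, O = 0.86274.
SiO2 (M=60.083): mol = 0.86530; Si = 0.86530, O = 1.73060.
ΣO = 2.59334; factor = 3/ΣO = 1.15681.
Si apfu = 0.86530 × 1.15681 = 1.001.

1.001 Si apfu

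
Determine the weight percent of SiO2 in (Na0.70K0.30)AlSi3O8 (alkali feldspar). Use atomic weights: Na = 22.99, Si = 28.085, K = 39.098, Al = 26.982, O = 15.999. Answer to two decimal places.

67.50 wt%

Molar mass of (Na0.70K0.30)AlSi3O8 = 0.70*22.99 + 0.30*39.098 + 1*26.982 + 3*28.085 + 8*15.999 = 267.051 g/mol.
Each formula unit contains 3 Si, equivalent to 3/1 = 3.0000 mol SiO2.
M(SiO2) = 1×28.085 + 2×15.999 = 60.083 g/mol.
Mass of SiO2 per formula unit = 3.0000 × 60.083 = 180.249 g.
SiO2 wt% = 180.249 / 267.051 × 100 = 67.50%.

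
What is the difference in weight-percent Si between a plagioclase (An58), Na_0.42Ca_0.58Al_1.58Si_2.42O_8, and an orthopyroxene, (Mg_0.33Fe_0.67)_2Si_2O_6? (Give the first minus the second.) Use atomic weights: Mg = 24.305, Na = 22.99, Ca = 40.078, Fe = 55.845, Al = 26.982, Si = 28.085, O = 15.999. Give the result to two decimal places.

1.92 percentage points

M(Na_0.42Ca_0.58Al_1.58Si_2.42O_8) = 271.490 g/mol, so wt% Si = 67.966/271.490 × 100 = 25.03%.
M((Mg_0.33Fe_0.67)_2Si_2O_6) = 243.038 g/mol, so wt% Si = 56.170/243.038 × 100 = 23.11%.
25.03 − 23.11 = 1.92 pp.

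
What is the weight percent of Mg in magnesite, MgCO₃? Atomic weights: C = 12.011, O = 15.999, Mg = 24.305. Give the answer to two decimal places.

Formula mass = 1·24.305 + 1·12.011 + 3·15.999 = 84.313 g/mol, of which 24.305 g is Mg.
So Mg makes up 24.305/84.313 = 0.2883 of the mass, i.e. 28.83%.

28.83 mass %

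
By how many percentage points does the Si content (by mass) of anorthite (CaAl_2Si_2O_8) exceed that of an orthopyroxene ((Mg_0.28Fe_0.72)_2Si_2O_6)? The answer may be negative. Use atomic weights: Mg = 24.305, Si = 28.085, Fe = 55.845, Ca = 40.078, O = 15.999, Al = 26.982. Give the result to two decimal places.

Si in CaAl_2Si_2O_8: molar mass 278.204 g/mol; 2×28.085 = 56.170 g → 20.19 wt%.
Si in (Mg_0.28Fe_0.72)_2Si_2O_6: molar mass 246.192 g/mol; 2×28.085 = 56.170 g → 22.82 wt%.
Difference = 20.19 − 22.82 = -2.63 percentage points.

-2.63 percentage points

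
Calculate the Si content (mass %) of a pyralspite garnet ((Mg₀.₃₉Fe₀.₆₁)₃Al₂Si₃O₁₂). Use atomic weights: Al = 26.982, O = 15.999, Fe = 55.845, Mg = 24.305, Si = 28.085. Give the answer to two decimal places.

18.28 mass %

Molar mass of (Mg₀.₃₉Fe₀.₆₁)₃Al₂Si₃O₁₂: 1.17×24.305 + 1.83×55.845 + 2×26.982 + 3×28.085 + 12×15.999 = 460.840 g/mol.
Mass of Si per formula unit: 3 × 28.085 = 84.255 g.
Weight fraction Si = 84.255 / 460.840 = 0.1828.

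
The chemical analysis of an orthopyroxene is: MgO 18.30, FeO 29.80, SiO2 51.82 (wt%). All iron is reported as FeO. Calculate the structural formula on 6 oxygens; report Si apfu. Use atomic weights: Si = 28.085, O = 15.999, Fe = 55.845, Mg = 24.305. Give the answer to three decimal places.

1.995 Si apfu

MgO (M=40.304): mol = 0.45405; Mg = 0.45405, O = 0.45405.
FeO (M=71.844): mol = 0.41479; Fe = 0.41479, O = 0.41479.
SiO2 (M=60.083): mol = 0.86247; Si = 0.86247, O = 1.72494.
ΣO = 2.59378; factor = 6/ΣO = 2.31323.
Si apfu = 0.86247 × 2.31323 = 1.995.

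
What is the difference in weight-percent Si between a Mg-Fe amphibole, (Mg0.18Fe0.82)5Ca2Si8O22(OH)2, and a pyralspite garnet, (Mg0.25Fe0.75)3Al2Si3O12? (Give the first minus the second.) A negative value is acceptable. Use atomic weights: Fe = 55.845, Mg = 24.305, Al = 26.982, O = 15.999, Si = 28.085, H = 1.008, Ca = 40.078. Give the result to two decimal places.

6.09 percentage points

M((Mg0.18Fe0.82)5Ca2Si8O22(OH)2) = 941.667 g/mol, so wt% Si = 224.680/941.667 × 100 = 23.86%.
M((Mg0.25Fe0.75)3Al2Si3O12) = 474.087 g/mol, so wt% Si = 84.255/474.087 × 100 = 17.77%.
23.86 − 17.77 = 6.09 pp.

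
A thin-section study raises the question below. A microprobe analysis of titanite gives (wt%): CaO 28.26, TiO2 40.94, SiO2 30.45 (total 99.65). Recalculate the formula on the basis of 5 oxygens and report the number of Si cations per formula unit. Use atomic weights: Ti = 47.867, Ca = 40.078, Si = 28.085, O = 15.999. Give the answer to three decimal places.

0.997 Si apfu

28.26 wt% CaO ÷ 56.077 g/mol = 0.50395 mol, giving 0.50395 Ca and 0.50395 O.
40.94 wt% TiO2 ÷ 79.865 g/mol = 0.51262 mol, giving 0.51262 Ti and 1.02524 O.
30.45 wt% SiO2 ÷ 60.083 g/mol = 0.50680 mol, giving 0.50680 Si and 1.01360 O.
Oxygen sums to 2.54279; scaling by 5/2.54279 = 1.96634 puts the formula on 5 O.
Si: 0.50680 × 1.96634 = 0.997 atoms per formula unit.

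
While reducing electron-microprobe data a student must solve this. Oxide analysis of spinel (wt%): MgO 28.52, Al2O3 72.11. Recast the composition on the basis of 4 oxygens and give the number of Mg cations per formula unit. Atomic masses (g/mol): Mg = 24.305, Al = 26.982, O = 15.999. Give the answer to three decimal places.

MgO (M=40.304): mol = 0.70762; Mg = 0.70762, O = 0.70762.
Al2O3 (M=101.961): mol = 0.70723; Al = 1.41446, O = 2.12169.
ΣO = 2.82931; factor = 4/ΣO = 1.41377.
Mg apfu = 0.70762 × 1.41377 = 1.000.

1.000 Mg apfu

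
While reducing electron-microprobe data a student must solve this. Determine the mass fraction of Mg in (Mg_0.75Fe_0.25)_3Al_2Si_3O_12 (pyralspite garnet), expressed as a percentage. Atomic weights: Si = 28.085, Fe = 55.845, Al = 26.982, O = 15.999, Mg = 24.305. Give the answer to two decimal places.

12.81 mass %

M((Mg_0.75Fe_0.25)_3Al_2Si_3O_12) = 426.777 g/mol.
Mg contributes 2.25 × 24.305 = 54.686 g per mole.
54.686/426.777 = 0.1281 → 12.81%.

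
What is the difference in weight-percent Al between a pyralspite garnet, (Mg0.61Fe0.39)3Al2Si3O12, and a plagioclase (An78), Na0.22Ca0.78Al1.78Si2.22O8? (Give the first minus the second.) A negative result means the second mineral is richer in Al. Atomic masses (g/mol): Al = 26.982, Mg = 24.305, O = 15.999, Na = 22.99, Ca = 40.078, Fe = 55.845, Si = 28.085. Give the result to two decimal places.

-5.22 percentage points

Al in (Mg0.61Fe0.39)3Al2Si3O12: molar mass 440.024 g/mol; 2×26.982 = 53.964 g → 12.26 wt%.
Al in Na0.22Ca0.78Al1.78Si2.22O8: molar mass 274.687 g/mol; 1.78×26.982 = 48.028 g → 17.48 wt%.
Difference = 12.26 − 17.48 = -5.22 percentage points.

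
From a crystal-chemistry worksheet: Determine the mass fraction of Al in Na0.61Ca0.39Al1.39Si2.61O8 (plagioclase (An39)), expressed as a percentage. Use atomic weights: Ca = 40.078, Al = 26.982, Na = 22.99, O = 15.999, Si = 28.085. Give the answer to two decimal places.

Molar mass of Na0.61Ca0.39Al1.39Si2.61O8: 0.61×22.99 + 0.39×40.078 + 1.39×26.982 + 2.61×28.085 + 8×15.999 = 268.453 g/mol.
Mass of Al per formula unit: 1.39 × 26.982 = 37.505 g.
Weight fraction Al = 37.505 / 268.453 = 0.1397.

13.97 wt%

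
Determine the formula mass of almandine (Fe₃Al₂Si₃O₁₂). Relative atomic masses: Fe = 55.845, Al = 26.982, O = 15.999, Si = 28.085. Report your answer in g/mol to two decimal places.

497.74 g/mol

Fe: 3 × 55.845 = 167.5350
Al: 2 × 26.982 = 53.9640
Si: 3 × 28.085 = 84.2550
O: 12 × 15.999 = 191.9880
Summing the contributions gives the formula mass.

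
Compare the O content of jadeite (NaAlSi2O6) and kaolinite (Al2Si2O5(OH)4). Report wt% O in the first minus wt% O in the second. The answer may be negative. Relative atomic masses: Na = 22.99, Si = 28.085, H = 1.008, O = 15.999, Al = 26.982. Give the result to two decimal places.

First mineral: 95.994 g O in 202.136 g formula = 47.49 wt% O.
Second mineral: 143.991 g O in 258.157 g formula = 55.78 wt% O.
47.49% − 55.78% gives a difference of -8.29 percentage points.

-8.29 percentage points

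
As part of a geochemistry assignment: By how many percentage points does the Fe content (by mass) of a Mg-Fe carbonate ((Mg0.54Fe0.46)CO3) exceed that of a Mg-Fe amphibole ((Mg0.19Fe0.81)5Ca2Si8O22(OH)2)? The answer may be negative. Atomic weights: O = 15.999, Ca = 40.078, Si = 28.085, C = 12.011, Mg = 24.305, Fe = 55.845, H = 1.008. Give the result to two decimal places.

First mineral: 25.689 g Fe in 98.821 g formula = 26.00 wt% Fe.
Second mineral: 226.172 g Fe in 940.090 g formula = 24.06 wt% Fe.
26.00% − 24.06% gives a difference of 1.94 percentage points.

1.94 percentage points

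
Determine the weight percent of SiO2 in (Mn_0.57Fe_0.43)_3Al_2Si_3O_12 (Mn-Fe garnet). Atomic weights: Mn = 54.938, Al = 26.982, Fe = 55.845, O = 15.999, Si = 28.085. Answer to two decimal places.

36.33 wt%

M((Mn_0.57Fe_0.43)_3Al_2Si_3O_12) = 496.191 g/mol; M(SiO2) = 60.083 g/mol.
Moles SiO2 per formula unit = 3 Si ÷ 1 = 3.0000.
SiO2 fraction = (3.0000 × 60.083) / 496.191 = 180.249/496.191 = 0.3633.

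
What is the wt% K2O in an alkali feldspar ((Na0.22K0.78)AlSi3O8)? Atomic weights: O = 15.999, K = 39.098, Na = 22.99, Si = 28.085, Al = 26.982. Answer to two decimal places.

13.37 wt%

Molar mass of (Na0.22K0.78)AlSi3O8 = 0.22*22.99 + 0.78*39.098 + 1*26.982 + 3*28.085 + 8*15.999 = 274.783 g/mol.
Each formula unit contains 0.78 K, equivalent to 0.78/2 = 0.3900 mol K2O.
M(K2O) = 2×39.098 + 1×15.999 = 94.195 g/mol.
Mass of K2O per formula unit = 0.3900 × 94.195 = 36.736 g.
K2O wt% = 36.736 / 274.783 × 100 = 13.37%.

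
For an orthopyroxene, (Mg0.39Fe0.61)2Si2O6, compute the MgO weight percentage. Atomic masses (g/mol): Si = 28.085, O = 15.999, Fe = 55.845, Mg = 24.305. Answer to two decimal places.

Molar mass of (Mg0.39Fe0.61)2Si2O6 = 0.78*24.305 + 1.22*55.845 + 2*28.085 + 6*15.999 = 239.253 g/mol.
Each formula unit contains 0.78 Mg, equivalent to 0.78/1 = 0.7800 mol MgO.
M(MgO) = 1×24.305 + 1×15.999 = 40.304 g/mol.
Mass of MgO per formula unit = 0.7800 × 40.304 = 31.437 g.
MgO wt% = 31.437 / 239.253 × 100 = 13.14%.

13.14 wt%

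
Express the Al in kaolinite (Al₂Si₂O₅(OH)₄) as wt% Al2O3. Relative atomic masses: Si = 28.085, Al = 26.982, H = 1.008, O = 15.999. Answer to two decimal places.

Molar mass of Al₂Si₂O₅(OH)₄ = 2*26.982 + 2*28.085 + 9*15.999 + 4*1.008 = 258.157 g/mol.
Each formula unit contains 2 Al, equivalent to 2/2 = 1.0000 mol Al2O3.
M(Al2O3) = 2×26.982 + 3×15.999 = 101.961 g/mol.
Mass of Al2O3 per formula unit = 1.0000 × 101.961 = 101.961 g.
Al2O3 wt% = 101.961 / 258.157 × 100 = 39.50%.

39.50 wt%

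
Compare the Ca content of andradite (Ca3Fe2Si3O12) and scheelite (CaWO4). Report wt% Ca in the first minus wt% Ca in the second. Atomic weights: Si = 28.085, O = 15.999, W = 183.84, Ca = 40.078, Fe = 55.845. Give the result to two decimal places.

Ca in Ca3Fe2Si3O12: molar mass 508.167 g/mol; 3×40.078 = 120.234 g → 23.66 wt%.
Ca in CaWO4: molar mass 287.914 g/mol; 1×40.078 = 40.078 g → 13.92 wt%.
Difference = 23.66 − 13.92 = 9.74 percentage points.

9.74 percentage points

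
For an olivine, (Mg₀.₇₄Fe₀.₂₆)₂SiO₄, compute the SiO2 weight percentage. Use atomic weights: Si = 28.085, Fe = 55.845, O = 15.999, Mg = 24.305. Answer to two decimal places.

38.25 wt%

Formula mass = 157.092 g/mol.
1 Si → 1.0000 mol SiO2 per formula unit; M(SiO2) = 60.083, so SiO2 mass = 60.083 g.
60.083/157.092 × 100 = 38.25 wt%.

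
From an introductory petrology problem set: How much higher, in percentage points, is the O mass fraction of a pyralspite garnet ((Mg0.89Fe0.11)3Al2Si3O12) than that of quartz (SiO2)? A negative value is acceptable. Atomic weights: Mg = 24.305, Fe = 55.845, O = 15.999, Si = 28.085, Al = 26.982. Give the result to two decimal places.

O in (Mg0.89Fe0.11)3Al2Si3O12: molar mass 413.530 g/mol; 12×15.999 = 191.988 g → 46.43 wt%.
O in SiO2: molar mass 60.083 g/mol; 2×15.999 = 31.998 g → 53.26 wt%.
Difference = 46.43 − 53.26 = -6.83 percentage points.

-6.83 percentage points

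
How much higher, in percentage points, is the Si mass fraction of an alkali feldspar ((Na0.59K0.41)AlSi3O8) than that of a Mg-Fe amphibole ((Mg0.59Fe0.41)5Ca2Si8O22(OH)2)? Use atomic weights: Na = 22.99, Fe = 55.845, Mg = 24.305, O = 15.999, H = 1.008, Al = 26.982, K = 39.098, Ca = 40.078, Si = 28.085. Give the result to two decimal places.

Si in (Na0.59K0.41)AlSi3O8: molar mass 268.823 g/mol; 3×28.085 = 84.255 g → 31.34 wt%.
Si in (Mg0.59Fe0.41)5Ca2Si8O22(OH)2: molar mass 877.010 g/mol; 8×28.085 = 224.680 g → 25.62 wt%.
Difference = 31.34 − 25.62 = 5.72 percentage points.

5.72 percentage points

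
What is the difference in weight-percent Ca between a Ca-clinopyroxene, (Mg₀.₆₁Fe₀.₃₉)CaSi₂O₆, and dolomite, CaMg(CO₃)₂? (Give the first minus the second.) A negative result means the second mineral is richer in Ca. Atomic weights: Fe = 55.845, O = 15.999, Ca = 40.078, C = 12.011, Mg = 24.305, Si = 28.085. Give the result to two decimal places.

M((Mg₀.₆₁Fe₀.₃₉)CaSi₂O₆) = 228.848 g/mol, so wt% Ca = 40.078/228.848 × 100 = 17.51%.
M(CaMg(CO₃)₂) = 184.399 g/mol, so wt% Ca = 40.078/184.399 × 100 = 21.73%.
17.51 − 21.73 = -4.22 pp.

-4.22 percentage points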